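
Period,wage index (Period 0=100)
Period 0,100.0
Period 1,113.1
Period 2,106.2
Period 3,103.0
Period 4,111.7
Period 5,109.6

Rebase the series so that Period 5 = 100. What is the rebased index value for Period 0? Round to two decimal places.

91.24

Rebased(Period 0) = 100.0 / 109.6 × 100 = 91.2409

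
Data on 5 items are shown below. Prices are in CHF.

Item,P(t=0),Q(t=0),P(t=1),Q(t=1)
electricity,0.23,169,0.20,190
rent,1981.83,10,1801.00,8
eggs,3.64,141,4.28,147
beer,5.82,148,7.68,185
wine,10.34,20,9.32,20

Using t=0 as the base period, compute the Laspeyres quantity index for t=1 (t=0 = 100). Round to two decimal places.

Laspeyres quantity index uses base-period prices as weights.
ΣP(t=0)·Q(t=1) = 0.23×190 + 1981.83×8 + 3.64×147 + 5.82×185 + 10.34×20 = 43.7 + 15854.64 + 535.08 + 1076.7 + 206.8 = 17716.92
ΣP(t=0)·Q(t=0) = 0.23×169 + 1981.83×10 + 3.64×141 + 5.82×148 + 10.34×20 = 38.87 + 19818.3 + 513.24 + 861.36 + 206.8 = 21438.57
Index = 17716.92 / 21438.57 × 100 = 82.6404

82.64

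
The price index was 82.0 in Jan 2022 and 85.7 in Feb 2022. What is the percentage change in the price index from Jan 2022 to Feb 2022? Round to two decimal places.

Change = (85.7 − 82.0) / 82.0 × 100
       = 3.7 / 82.0 × 100 = 4.5122%

4.51%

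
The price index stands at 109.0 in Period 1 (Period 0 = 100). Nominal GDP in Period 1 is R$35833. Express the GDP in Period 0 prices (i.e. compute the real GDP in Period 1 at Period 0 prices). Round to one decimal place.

Real = Nominal ÷ (Index/100) = 35833 ÷ (109.0/100)
     = 35833 ÷ 1.090 = 32874.3119

32874.3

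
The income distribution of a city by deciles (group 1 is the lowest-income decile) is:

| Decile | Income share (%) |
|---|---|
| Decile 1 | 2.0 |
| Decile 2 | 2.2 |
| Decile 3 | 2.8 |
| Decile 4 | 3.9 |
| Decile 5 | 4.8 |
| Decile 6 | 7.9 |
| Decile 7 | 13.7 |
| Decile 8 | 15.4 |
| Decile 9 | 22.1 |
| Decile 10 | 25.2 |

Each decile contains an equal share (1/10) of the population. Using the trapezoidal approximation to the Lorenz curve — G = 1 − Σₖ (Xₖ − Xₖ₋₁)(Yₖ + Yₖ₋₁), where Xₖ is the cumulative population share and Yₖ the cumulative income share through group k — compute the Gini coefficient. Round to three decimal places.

0.444

Cumulative income shares Yₖ: 0.0200, 0.0420, 0.0700, 0.1090, 0.1570, 0.2360, 0.3730, 0.5270, 0.7480, 1.0000
Σ (Xₖ−Xₖ₋₁)(Yₖ+Yₖ₋₁) = (1/10)(0.0200+0.0000) + (1/10)(0.0420+0.0200) + (1/10)(0.0700+0.0420) + (1/10)(0.1090+0.0700) + (1/10)(0.1570+0.1090) + (1/10)(0.2360+0.1570) + (1/10)(0.3730+0.2360) + (1/10)(0.5270+0.3730) + (1/10)(0.7480+0.5270) + (1/10)(1.0000+0.7480)
  = 0.0020 + 0.0062 + 0.0112 + 0.0179 + 0.0266 + 0.0393 + 0.0609 + 0.0900 + 0.1275 + 0.1748 = 0.5564
G = 1 − 0.5564 = 0.4436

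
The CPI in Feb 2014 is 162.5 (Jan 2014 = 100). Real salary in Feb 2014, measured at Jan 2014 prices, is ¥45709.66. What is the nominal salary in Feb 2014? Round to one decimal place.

Nominal = Real × (Index/100) = 45709.66 × (162.5/100)
        = 45709.66 × 1.625 = 74278.1975

74278.2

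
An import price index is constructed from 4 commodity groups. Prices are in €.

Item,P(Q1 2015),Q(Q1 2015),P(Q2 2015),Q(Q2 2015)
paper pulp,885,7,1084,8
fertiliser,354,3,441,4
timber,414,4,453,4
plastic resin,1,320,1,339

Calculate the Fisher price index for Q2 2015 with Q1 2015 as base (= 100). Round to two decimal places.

Laspeyres component (base-period weights):
ΣP(Q2 2015)Q(Q1 2015) = 1084×7 + 441×3 + 453×4 + 1×320 = 7588 + 1323 + 1812 + 320 = 11043
ΣP(Q1 2015)Q(Q1 2015) = 885×7 + 354×3 + 414×4 + 1×320 = 6195 + 1062 + 1656 + 320 = 9233
L = 11043 / 9233 × 100 = 119.6036
Paasche component (current-period weights):
ΣP(Q2 2015)Q(Q2 2015) = 1084×8 + 441×4 + 453×4 + 1×339 = 8672 + 1764 + 1812 + 339 = 12587
ΣP(Q1 2015)Q(Q2 2015) = 885×8 + 354×4 + 414×4 + 1×339 = 7080 + 1416 + 1656 + 339 = 10491
P = 12587 / 10491 × 100 = 119.9790
Fisher = √(L × P) = √(119.6036 × 119.9790) = 119.7912

119.79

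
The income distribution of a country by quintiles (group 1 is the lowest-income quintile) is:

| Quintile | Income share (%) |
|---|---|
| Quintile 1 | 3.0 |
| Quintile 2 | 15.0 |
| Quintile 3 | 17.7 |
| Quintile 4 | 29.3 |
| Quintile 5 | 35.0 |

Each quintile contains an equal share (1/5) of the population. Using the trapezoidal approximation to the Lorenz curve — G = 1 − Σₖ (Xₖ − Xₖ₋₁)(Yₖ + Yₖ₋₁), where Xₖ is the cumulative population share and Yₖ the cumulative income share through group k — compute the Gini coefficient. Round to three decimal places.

Cumulative income shares Yₖ: 0.0300, 0.1800, 0.3570, 0.6500, 1.0000
Σ (Xₖ−Xₖ₋₁)(Yₖ+Yₖ₋₁) = (1/5)(0.0300+0.0000) + (1/5)(0.1800+0.0300) + (1/5)(0.3570+0.1800) + (1/5)(0.6500+0.3570) + (1/5)(1.0000+0.6500)
  = 0.0060 + 0.0420 + 0.1074 + 0.2014 + 0.3300 = 0.6868
G = 1 − 0.6868 = 0.3132

0.313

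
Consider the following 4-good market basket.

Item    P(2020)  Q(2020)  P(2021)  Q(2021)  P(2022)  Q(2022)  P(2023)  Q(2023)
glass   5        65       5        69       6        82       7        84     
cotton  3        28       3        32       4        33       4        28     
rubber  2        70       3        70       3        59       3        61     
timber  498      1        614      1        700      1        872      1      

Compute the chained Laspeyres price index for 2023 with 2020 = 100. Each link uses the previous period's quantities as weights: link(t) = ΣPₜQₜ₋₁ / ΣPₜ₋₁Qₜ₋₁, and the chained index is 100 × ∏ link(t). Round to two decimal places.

Link 2020→2021:
ΣP(2021)Q(2020) = 5×65 + 3×28 + 3×70 + 614×1 = 325 + 84 + 210 + 614 = 1233
ΣP(2020)Q(2020) = 5×65 + 3×28 + 2×70 + 498×1 = 325 + 84 + 140 + 498 = 1047
link = 1233/1047 = 1.177650
Link 2021→2022:
ΣP(2022)Q(2021) = 6×69 + 4×32 + 3×70 + 700×1 = 414 + 128 + 210 + 700 = 1452
ΣP(2021)Q(2021) = 5×69 + 3×32 + 3×70 + 614×1 = 345 + 96 + 210 + 614 = 1265
link = 1452/1265 = 1.147826
Link 2022→2023:
ΣP(2023)Q(2022) = 7×82 + 4×33 + 3×59 + 872×1 = 574 + 132 + 177 + 872 = 1755
ΣP(2022)Q(2022) = 6×82 + 4×33 + 3×59 + 700×1 = 492 + 132 + 177 + 700 = 1501
link = 1755/1501 = 1.169221
Chained index = 100 × 1.177650 × 1.147826 × 1.169221 = 158.0480

158.05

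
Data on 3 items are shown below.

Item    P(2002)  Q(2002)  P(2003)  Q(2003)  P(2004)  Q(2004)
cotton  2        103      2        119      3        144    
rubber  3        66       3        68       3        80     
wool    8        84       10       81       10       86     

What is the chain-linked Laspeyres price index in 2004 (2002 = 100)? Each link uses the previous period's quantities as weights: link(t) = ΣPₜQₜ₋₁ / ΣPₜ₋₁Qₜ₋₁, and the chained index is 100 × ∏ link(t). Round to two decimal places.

126.60

Link 2002→2003:
ΣP(2003)Q(2002) = 2×103 + 3×66 + 10×84 = 206 + 198 + 840 = 1244
ΣP(2002)Q(2002) = 2×103 + 3×66 + 8×84 = 206 + 198 + 672 = 1076
link = 1244/1076 = 1.156134
Link 2003→2004:
ΣP(2004)Q(2003) = 3×119 + 3×68 + 10×81 = 357 + 204 + 810 = 1371
ΣP(2003)Q(2003) = 2×119 + 3×68 + 10×81 = 238 + 204 + 810 = 1252
link = 1371/1252 = 1.095048
Chained index = 100 × 1.156134 × 1.095048 = 126.6022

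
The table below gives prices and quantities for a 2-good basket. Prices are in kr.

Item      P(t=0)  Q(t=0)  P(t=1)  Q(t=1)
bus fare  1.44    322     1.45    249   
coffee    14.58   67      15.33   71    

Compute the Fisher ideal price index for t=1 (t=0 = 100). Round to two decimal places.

103.86

Laspeyres component (base-period weights):
ΣP(t=1)Q(t=0) = 1.45×322 + 15.33×67 = 466.9 + 1027.11 = 1494.01
ΣP(t=0)Q(t=0) = 1.44×322 + 14.58×67 = 463.68 + 976.86 = 1440.54
L = 1494.01 / 1440.54 × 100 = 103.7118
Paasche component (current-period weights):
ΣP(t=1)Q(t=1) = 1.45×249 + 15.33×71 = 361.05 + 1088.43 = 1449.48
ΣP(t=0)Q(t=1) = 1.44×249 + 14.58×71 = 358.56 + 1035.18 = 1393.74
P = 1449.48 / 1393.74 × 100 = 103.9993
Fisher = √(L × P) = √(103.7118 × 103.9993) = 103.8555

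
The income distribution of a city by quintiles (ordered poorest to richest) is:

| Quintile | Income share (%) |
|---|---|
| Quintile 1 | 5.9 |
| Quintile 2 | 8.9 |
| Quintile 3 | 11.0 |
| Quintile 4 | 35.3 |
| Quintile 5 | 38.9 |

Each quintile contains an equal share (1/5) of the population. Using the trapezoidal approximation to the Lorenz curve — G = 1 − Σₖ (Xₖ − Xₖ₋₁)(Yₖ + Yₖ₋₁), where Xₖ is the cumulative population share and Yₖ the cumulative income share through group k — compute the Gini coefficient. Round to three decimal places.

0.370

Cumulative income shares Yₖ: 0.0590, 0.1480, 0.2580, 0.6110, 1.0000
Σ (Xₖ−Xₖ₋₁)(Yₖ+Yₖ₋₁) = (1/5)(0.0590+0.0000) + (1/5)(0.1480+0.0590) + (1/5)(0.2580+0.1480) + (1/5)(0.6110+0.2580) + (1/5)(1.0000+0.6110)
  = 0.0118 + 0.0414 + 0.0812 + 0.1738 + 0.3222 = 0.6304
G = 1 − 0.6304 = 0.3696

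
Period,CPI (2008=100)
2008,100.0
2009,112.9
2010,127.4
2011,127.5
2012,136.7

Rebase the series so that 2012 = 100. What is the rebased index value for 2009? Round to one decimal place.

Rebased(2009) = 112.9 / 136.7 × 100 = 82.5896

82.6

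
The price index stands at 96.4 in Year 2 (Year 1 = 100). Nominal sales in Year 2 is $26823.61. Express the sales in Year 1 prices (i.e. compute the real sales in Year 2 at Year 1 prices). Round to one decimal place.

27825.3

Real = Nominal ÷ (Index/100) = 26823.61 ÷ (96.4/100)
     = 26823.61 ÷ 0.964 = 27825.3216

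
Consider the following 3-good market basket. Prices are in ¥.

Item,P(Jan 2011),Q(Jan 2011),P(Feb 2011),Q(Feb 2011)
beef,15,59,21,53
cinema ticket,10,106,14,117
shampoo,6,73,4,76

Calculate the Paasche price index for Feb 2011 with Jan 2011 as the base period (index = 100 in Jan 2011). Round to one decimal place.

Paasche price index uses current-period quantities as weights.
ΣP(Feb 2011)·Q(Feb 2011) = 21×53 + 14×117 + 4×76 = 1113 + 1638 + 304 = 3055
ΣP(Jan 2011)·Q(Feb 2011) = 15×53 + 10×117 + 6×76 = 795 + 1170 + 456 = 2421
Index = 3055 / 2421 × 100 = 126.1875

126.2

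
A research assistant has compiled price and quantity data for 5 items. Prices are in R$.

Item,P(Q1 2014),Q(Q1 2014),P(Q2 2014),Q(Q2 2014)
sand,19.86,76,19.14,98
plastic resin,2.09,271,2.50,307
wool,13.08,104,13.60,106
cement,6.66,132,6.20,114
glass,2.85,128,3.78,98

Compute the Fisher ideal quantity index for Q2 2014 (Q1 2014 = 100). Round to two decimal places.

106.79

Laspeyres component (base-period weights):
ΣP(Q1 2014)Q(Q2 2014) = 19.86×98 + 2.09×307 + 13.08×106 + 6.66×114 + 2.85×98 = 1946.28 + 641.63 + 1386.48 + 759.24 + 279.3 = 5012.93
ΣP(Q1 2014)Q(Q1 2014) = 19.86×76 + 2.09×271 + 13.08×104 + 6.66×132 + 2.85×128 = 1509.36 + 566.39 + 1360.32 + 879.12 + 364.8 = 4679.99
L = 5012.93 / 4679.99 × 100 = 107.1141
Paasche component (current-period weights):
ΣP(Q2 2014)Q(Q2 2014) = 19.14×98 + 2.50×307 + 13.60×106 + 6.20×114 + 3.78×98 = 1875.72 + 767.5 + 1441.6 + 706.8 + 370.44 = 5162.06
ΣP(Q2 2014)Q(Q1 2014) = 19.14×76 + 2.50×271 + 13.60×104 + 6.20×132 + 3.78×128 = 1454.64 + 677.5 + 1414.4 + 818.4 + 483.84 = 4848.78
P = 5162.06 / 4848.78 × 100 = 106.4610
Fisher = √(L × P) = √(107.1141 × 106.4610) = 106.7871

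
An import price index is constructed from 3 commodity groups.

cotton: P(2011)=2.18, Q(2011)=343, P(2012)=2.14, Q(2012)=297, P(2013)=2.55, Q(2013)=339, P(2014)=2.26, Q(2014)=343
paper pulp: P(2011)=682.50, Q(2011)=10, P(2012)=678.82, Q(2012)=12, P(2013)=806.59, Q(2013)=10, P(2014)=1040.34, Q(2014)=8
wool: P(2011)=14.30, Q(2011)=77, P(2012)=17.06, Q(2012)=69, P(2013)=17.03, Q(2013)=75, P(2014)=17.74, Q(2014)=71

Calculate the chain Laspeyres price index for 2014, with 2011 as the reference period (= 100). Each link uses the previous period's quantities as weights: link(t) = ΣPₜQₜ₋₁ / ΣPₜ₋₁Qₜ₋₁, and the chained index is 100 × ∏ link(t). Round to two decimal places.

145.45

Link 2011→2012:
ΣP(2012)Q(2011) = 2.14×343 + 678.82×10 + 17.06×77 = 734.02 + 6788.2 + 1313.62 = 8835.84
ΣP(2011)Q(2011) = 2.18×343 + 682.50×10 + 14.30×77 = 747.74 + 6825 + 1101.1 = 8673.84
link = 8835.84/8673.84 = 1.018677
Link 2012→2013:
ΣP(2013)Q(2012) = 2.55×297 + 806.59×12 + 17.03×69 = 757.35 + 9679.08 + 1175.07 = 11611.5
ΣP(2012)Q(2012) = 2.14×297 + 678.82×12 + 17.06×69 = 635.58 + 8145.84 + 1177.14 = 9958.56
link = 11611.5/9958.56 = 1.165982
Link 2013→2014:
ΣP(2014)Q(2013) = 2.26×339 + 1040.34×10 + 17.74×75 = 766.14 + 10403.4 + 1330.5 = 12500.04
ΣP(2013)Q(2013) = 2.55×339 + 806.59×10 + 17.03×75 = 864.45 + 8065.9 + 1277.25 = 10207.6
link = 12500.04/10207.6 = 1.224582
Chained index = 100 × 1.018677 × 1.165982 × 1.224582 = 145.4508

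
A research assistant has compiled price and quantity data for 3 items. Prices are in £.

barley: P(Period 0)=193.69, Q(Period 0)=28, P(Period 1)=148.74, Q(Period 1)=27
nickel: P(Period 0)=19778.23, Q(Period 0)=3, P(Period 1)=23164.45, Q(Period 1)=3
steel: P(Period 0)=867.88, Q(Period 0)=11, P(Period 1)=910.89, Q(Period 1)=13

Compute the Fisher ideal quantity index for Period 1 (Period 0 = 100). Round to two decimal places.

Laspeyres component (base-period weights):
ΣP(Period 0)Q(Period 1) = 193.69×27 + 19778.23×3 + 867.88×13 = 5229.63 + 59334.69 + 11282.44 = 75846.76
ΣP(Period 0)Q(Period 0) = 193.69×28 + 19778.23×3 + 867.88×11 = 5423.32 + 59334.69 + 9546.68 = 74304.69
L = 75846.76 / 74304.69 × 100 = 102.0753
Paasche component (current-period weights):
ΣP(Period 1)Q(Period 1) = 148.74×27 + 23164.45×3 + 910.89×13 = 4015.98 + 69493.35 + 11841.57 = 85350.9
ΣP(Period 1)Q(Period 0) = 148.74×28 + 23164.45×3 + 910.89×11 = 4164.72 + 69493.35 + 10019.79 = 83677.86
P = 85350.9 / 83677.86 × 100 = 101.9994
Fisher = √(L × P) = √(102.0753 × 101.9994) = 102.0374

102.04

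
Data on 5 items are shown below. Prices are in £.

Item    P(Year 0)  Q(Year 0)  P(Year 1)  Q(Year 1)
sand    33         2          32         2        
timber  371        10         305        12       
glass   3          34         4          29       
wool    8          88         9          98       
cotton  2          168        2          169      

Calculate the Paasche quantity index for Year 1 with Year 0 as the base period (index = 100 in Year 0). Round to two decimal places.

115.58

Paasche quantity index uses current-period prices as weights.
ΣP(Year 1)·Q(Year 1) = 32×2 + 305×12 + 4×29 + 9×98 + 2×169 = 64 + 3660 + 116 + 882 + 338 = 5060
ΣP(Year 1)·Q(Year 0) = 32×2 + 305×10 + 4×34 + 9×88 + 2×168 = 64 + 3050 + 136 + 792 + 336 = 4378
Index = 5060 / 4378 × 100 = 115.5779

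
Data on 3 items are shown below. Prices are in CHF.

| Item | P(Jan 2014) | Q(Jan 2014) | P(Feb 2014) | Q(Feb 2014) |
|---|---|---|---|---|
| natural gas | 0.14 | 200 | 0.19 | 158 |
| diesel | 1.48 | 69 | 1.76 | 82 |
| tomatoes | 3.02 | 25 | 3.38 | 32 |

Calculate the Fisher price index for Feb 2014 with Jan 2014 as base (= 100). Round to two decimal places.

118.14

Laspeyres component (base-period weights):
ΣP(Feb 2014)Q(Jan 2014) = 0.19×200 + 1.76×69 + 3.38×25 = 38 + 121.44 + 84.5 = 243.94
ΣP(Jan 2014)Q(Jan 2014) = 0.14×200 + 1.48×69 + 3.02×25 = 28 + 102.12 + 75.5 = 205.62
L = 243.94 / 205.62 × 100 = 118.6363
Paasche component (current-period weights):
ΣP(Feb 2014)Q(Feb 2014) = 0.19×158 + 1.76×82 + 3.38×32 = 30.02 + 144.32 + 108.16 = 282.5
ΣP(Jan 2014)Q(Feb 2014) = 0.14×158 + 1.48×82 + 3.02×32 = 22.12 + 121.36 + 96.64 = 240.12
P = 282.5 / 240.12 × 100 = 117.6495
Fisher = √(L × P) = √(118.6363 × 117.6495) = 118.1419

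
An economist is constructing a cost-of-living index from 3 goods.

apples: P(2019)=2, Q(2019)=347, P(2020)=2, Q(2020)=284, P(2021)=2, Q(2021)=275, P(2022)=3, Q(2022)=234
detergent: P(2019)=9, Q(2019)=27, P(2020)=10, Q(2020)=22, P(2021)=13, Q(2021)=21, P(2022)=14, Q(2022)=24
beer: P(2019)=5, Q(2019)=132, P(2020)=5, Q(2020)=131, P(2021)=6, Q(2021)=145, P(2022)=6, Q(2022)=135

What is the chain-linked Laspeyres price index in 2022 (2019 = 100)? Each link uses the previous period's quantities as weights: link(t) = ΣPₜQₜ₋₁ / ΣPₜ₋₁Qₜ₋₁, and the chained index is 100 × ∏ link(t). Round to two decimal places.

135.78

Link 2019→2020:
ΣP(2020)Q(2019) = 2×347 + 10×27 + 5×132 = 694 + 270 + 660 = 1624
ΣP(2019)Q(2019) = 2×347 + 9×27 + 5×132 = 694 + 243 + 660 = 1597
link = 1624/1597 = 1.016907
Link 2020→2021:
ΣP(2021)Q(2020) = 2×284 + 13×22 + 6×131 = 568 + 286 + 786 = 1640
ΣP(2020)Q(2020) = 2×284 + 10×22 + 5×131 = 568 + 220 + 655 = 1443
link = 1640/1443 = 1.136521
Link 2021→2022:
ΣP(2022)Q(2021) = 3×275 + 14×21 + 6×145 = 825 + 294 + 870 = 1989
ΣP(2021)Q(2021) = 2×275 + 13×21 + 6×145 = 550 + 273 + 870 = 1693
link = 1989/1693 = 1.174838
Chained index = 100 × 1.016907 × 1.136521 × 1.174838 = 135.7802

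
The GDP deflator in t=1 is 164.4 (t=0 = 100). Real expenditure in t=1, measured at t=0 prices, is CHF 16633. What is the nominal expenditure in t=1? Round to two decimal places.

Nominal = Real × (Index/100) = 16633 × (164.4/100)
        = 16633 × 1.644 = 27344.6520

27344.65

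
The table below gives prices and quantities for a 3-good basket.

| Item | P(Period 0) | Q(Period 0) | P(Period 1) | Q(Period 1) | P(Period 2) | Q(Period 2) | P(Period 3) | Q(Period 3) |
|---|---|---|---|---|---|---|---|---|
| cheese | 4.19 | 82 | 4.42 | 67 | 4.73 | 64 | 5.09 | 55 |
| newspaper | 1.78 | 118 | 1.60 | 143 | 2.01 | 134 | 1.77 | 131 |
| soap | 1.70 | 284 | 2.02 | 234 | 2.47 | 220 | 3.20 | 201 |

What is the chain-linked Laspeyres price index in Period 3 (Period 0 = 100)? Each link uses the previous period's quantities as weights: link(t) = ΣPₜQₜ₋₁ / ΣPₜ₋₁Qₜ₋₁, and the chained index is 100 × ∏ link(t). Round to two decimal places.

Link Period 0→Period 1:
ΣP(Period 1)Q(Period 0) = 4.42×82 + 1.60×118 + 2.02×284 = 362.44 + 188.8 + 573.68 = 1124.92
ΣP(Period 0)Q(Period 0) = 4.19×82 + 1.78×118 + 1.70×284 = 343.58 + 210.04 + 482.8 = 1036.42
link = 1124.92/1036.42 = 1.085390
Link Period 1→Period 2:
ΣP(Period 2)Q(Period 1) = 4.73×67 + 2.01×143 + 2.47×234 = 316.91 + 287.43 + 577.98 = 1182.32
ΣP(Period 1)Q(Period 1) = 4.42×67 + 1.60×143 + 2.02×234 = 296.14 + 228.8 + 472.68 = 997.62
link = 1182.32/997.62 = 1.185141
Link Period 2→Period 3:
ΣP(Period 3)Q(Period 2) = 5.09×64 + 1.77×134 + 3.20×220 = 325.76 + 237.18 + 704 = 1266.94
ΣP(Period 2)Q(Period 2) = 4.73×64 + 2.01×134 + 2.47×220 = 302.72 + 269.34 + 543.4 = 1115.46
link = 1266.94/1115.46 = 1.135800
Chained index = 100 × 1.085390 × 1.185141 × 1.135800 = 146.1025

146.10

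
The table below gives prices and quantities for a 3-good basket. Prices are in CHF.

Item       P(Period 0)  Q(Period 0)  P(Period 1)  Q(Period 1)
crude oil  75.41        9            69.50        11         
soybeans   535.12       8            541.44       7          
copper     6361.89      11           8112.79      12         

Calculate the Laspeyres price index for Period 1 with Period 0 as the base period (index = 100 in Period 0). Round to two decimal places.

125.70

Laspeyres price index uses base-period quantities as weights.
ΣP(Period 1)·Q(Period 0) = 69.50×9 + 541.44×8 + 8112.79×11 = 625.5 + 4331.52 + 89240.69 = 94197.71
ΣP(Period 0)·Q(Period 0) = 75.41×9 + 535.12×8 + 6361.89×11 = 678.69 + 4280.96 + 69980.79 = 74940.44
Index = 94197.71 / 74940.44 × 100 = 125.6968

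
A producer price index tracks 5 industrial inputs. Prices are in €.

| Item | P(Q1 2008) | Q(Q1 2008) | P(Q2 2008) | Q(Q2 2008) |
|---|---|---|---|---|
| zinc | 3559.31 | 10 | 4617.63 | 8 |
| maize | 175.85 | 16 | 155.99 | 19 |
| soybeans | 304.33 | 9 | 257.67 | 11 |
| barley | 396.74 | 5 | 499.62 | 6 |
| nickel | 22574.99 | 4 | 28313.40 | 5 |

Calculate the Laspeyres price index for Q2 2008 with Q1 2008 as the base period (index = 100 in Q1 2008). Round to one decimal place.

125.0

Laspeyres price index uses base-period quantities as weights.
ΣP(Q2 2008)·Q(Q1 2008) = 4617.63×10 + 155.99×16 + 257.67×9 + 499.62×5 + 28313.40×4 = 46176.3 + 2495.84 + 2319.03 + 2498.1 + 113253.6 = 166742.87
ΣP(Q1 2008)·Q(Q1 2008) = 3559.31×10 + 175.85×16 + 304.33×9 + 396.74×5 + 22574.99×4 = 35593.1 + 2813.6 + 2738.97 + 1983.7 + 90299.96 = 133429.33
Index = 166742.87 / 133429.33 × 100 = 124.9672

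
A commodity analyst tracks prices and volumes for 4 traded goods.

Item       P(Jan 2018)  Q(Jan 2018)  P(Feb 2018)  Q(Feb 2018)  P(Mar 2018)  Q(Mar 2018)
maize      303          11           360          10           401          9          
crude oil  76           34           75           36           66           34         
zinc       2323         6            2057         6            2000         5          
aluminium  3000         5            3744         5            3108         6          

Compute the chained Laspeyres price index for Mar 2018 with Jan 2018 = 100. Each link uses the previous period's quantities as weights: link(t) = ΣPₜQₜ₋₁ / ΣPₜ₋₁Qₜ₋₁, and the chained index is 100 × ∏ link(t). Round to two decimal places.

Link Jan 2018→Feb 2018:
ΣP(Feb 2018)Q(Jan 2018) = 360×11 + 75×34 + 2057×6 + 3744×5 = 3960 + 2550 + 12342 + 18720 = 37572
ΣP(Jan 2018)Q(Jan 2018) = 303×11 + 76×34 + 2323×6 + 3000×5 = 3333 + 2584 + 13938 + 15000 = 34855
link = 37572/34855 = 1.077952
Link Feb 2018→Mar 2018:
ΣP(Mar 2018)Q(Feb 2018) = 401×10 + 66×36 + 2000×6 + 3108×5 = 4010 + 2376 + 12000 + 15540 = 33926
ΣP(Feb 2018)Q(Feb 2018) = 360×10 + 75×36 + 2057×6 + 3744×5 = 3600 + 2700 + 12342 + 18720 = 37362
link = 33926/37362 = 0.908035
Chained index = 100 × 1.077952 × 0.908035 = 97.8818

97.88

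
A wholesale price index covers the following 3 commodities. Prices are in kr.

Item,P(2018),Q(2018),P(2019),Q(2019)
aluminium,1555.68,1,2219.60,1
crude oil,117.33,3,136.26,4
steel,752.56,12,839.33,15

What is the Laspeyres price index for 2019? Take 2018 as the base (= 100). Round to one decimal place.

Laspeyres price index uses base-period quantities as weights.
ΣP(2019)·Q(2018) = 2219.60×1 + 136.26×3 + 839.33×12 = 2219.6 + 408.78 + 10071.96 = 12700.34
ΣP(2018)·Q(2018) = 1555.68×1 + 117.33×3 + 752.56×12 = 1555.68 + 351.99 + 9030.72 = 10938.39
Index = 12700.34 / 10938.39 × 100 = 116.1079

116.1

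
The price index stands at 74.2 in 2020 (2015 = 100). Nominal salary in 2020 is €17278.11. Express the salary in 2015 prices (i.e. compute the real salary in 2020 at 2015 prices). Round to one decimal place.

Real = Nominal ÷ (Index/100) = 17278.11 ÷ (74.2/100)
     = 17278.11 ÷ 0.742 = 23285.8625

23285.9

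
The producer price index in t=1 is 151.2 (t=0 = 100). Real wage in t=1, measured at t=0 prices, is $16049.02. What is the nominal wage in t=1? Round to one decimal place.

24266.1

Nominal = Real × (Index/100) = 16049.02 × (151.2/100)
        = 16049.02 × 1.512 = 24266.1182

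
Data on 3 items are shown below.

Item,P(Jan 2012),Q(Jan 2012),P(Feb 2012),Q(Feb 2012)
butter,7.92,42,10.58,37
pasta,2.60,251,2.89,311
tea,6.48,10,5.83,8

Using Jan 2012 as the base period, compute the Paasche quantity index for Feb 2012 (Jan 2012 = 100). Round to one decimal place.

108.9

Paasche quantity index uses current-period prices as weights.
ΣP(Feb 2012)·Q(Feb 2012) = 10.58×37 + 2.89×311 + 5.83×8 = 391.46 + 898.79 + 46.64 = 1336.89
ΣP(Feb 2012)·Q(Jan 2012) = 10.58×42 + 2.89×251 + 5.83×10 = 444.36 + 725.39 + 58.3 = 1228.05
Index = 1336.89 / 1228.05 × 100 = 108.8628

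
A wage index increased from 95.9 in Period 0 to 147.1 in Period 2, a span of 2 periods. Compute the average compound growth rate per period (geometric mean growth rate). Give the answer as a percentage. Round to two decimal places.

23.85%

Growth factor = (147.1/95.9)^(1/2) = (1.533889)^(1/2) = 1.238503
Growth rate = 1.238503 − 1 = 0.238503 = 23.8503%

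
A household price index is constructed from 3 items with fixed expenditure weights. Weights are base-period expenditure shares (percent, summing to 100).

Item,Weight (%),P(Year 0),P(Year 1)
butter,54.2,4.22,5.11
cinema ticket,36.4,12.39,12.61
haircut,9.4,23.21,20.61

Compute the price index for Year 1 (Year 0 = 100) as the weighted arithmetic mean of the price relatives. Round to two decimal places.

butter: 54.2 × (5.11/4.22) = 54.2 × 1.210900 = 65.6308
cinema ticket: 36.4 × (12.61/12.39) = 36.4 × 1.017756 = 37.0463
haircut: 9.4 × (20.61/23.21) = 9.4 × 0.887979 = 8.3470
Index = Σ wᵢ·(p₁ᵢ/p₀ᵢ) = 65.6308 + 37.0463 + 8.3470 = 111.0241

111.02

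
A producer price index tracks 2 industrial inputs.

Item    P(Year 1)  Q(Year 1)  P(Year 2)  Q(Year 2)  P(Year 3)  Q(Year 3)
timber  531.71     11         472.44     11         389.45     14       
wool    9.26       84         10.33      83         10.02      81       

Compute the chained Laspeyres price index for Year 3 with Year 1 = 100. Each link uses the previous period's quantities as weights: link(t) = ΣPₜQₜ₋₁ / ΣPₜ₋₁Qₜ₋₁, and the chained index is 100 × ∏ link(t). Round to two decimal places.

77.33

Link Year 1→Year 2:
ΣP(Year 2)Q(Year 1) = 472.44×11 + 10.33×84 = 5196.84 + 867.72 = 6064.56
ΣP(Year 1)Q(Year 1) = 531.71×11 + 9.26×84 = 5848.81 + 777.84 = 6626.65
link = 6064.56/6626.65 = 0.915177
Link Year 2→Year 3:
ΣP(Year 3)Q(Year 2) = 389.45×11 + 10.02×83 = 4283.95 + 831.66 = 5115.61
ΣP(Year 2)Q(Year 2) = 472.44×11 + 10.33×83 = 5196.84 + 857.39 = 6054.23
link = 5115.61/6054.23 = 0.844965
Chained index = 100 × 0.915177 × 0.844965 = 77.3292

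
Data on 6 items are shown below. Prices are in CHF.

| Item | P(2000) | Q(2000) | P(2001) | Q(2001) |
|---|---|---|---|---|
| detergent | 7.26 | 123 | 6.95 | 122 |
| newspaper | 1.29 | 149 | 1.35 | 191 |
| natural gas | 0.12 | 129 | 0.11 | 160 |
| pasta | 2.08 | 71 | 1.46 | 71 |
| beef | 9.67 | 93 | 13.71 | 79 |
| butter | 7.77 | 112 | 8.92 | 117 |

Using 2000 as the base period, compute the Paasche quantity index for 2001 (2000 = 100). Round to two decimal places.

Paasche quantity index uses current-period prices as weights.
ΣP(2001)·Q(2001) = 6.95×122 + 1.35×191 + 0.11×160 + 1.46×71 + 13.71×79 + 8.92×117 = 847.9 + 257.85 + 17.6 + 103.66 + 1083.09 + 1043.64 = 3353.74
ΣP(2001)·Q(2000) = 6.95×123 + 1.35×149 + 0.11×129 + 1.46×71 + 13.71×93 + 8.92×112 = 854.85 + 201.15 + 14.19 + 103.66 + 1275.03 + 999.04 = 3447.92
Index = 3353.74 / 3447.92 × 100 = 97.2685

97.27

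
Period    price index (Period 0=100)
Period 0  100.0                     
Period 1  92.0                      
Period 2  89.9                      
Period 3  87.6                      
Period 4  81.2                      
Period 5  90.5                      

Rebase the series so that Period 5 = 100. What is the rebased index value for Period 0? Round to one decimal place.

110.5

Rebased(Period 0) = 100.0 / 90.5 × 100 = 110.4972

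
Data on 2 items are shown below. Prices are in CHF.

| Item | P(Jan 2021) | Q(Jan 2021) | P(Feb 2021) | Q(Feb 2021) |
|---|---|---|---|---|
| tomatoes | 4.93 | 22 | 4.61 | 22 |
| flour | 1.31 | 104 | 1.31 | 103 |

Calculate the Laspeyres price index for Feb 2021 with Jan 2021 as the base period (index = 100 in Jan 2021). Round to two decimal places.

Laspeyres price index uses base-period quantities as weights.
ΣP(Feb 2021)·Q(Jan 2021) = 4.61×22 + 1.31×104 = 101.42 + 136.24 = 237.66
ΣP(Jan 2021)·Q(Jan 2021) = 4.93×22 + 1.31×104 = 108.46 + 136.24 = 244.7
Index = 237.66 / 244.7 × 100 = 97.1230

97.12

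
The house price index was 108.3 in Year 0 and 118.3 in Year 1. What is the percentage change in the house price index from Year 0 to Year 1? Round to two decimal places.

9.23%

Change = (118.3 − 108.3) / 108.3 × 100
       = 10.0 / 108.3 × 100 = 9.2336%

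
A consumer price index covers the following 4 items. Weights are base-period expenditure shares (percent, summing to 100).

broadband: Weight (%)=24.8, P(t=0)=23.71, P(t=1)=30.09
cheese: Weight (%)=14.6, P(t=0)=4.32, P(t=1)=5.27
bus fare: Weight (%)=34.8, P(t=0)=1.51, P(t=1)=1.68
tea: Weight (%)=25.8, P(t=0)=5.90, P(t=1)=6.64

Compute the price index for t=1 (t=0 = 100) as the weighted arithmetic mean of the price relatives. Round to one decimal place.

broadband: 24.8 × (30.09/23.71) = 24.8 × 1.269085 = 31.4733
cheese: 14.6 × (5.27/4.32) = 14.6 × 1.219907 = 17.8106
bus fare: 34.8 × (1.68/1.51) = 34.8 × 1.112583 = 38.7179
tea: 25.8 × (6.64/5.90) = 25.8 × 1.125424 = 29.0359
Index = Σ wᵢ·(p₁ᵢ/p₀ᵢ) = 31.4733 + 17.8106 + 38.7179 + 29.0359 = 117.0378

117.0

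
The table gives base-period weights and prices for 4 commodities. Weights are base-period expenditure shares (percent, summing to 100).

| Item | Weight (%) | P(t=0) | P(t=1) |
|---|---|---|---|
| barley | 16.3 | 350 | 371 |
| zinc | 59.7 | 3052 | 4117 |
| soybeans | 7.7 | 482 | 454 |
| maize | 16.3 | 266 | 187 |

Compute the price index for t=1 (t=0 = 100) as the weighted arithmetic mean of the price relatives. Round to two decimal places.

barley: 16.3 × (371/350) = 16.3 × 1.060000 = 17.2780
zinc: 59.7 × (4117/3052) = 59.7 × 1.348952 = 80.5324
soybeans: 7.7 × (454/482) = 7.7 × 0.941909 = 7.2527
maize: 16.3 × (187/266) = 16.3 × 0.703008 = 11.4590
Index = Σ wᵢ·(p₁ᵢ/p₀ᵢ) = 17.2780 + 80.5324 + 7.2527 + 11.4590 = 116.5221

116.52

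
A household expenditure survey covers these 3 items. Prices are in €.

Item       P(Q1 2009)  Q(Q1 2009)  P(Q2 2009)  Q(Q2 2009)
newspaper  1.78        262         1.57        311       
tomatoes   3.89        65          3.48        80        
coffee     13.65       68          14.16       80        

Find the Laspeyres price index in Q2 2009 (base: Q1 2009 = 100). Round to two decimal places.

97.15

Laspeyres price index uses base-period quantities as weights.
ΣP(Q2 2009)·Q(Q1 2009) = 1.57×262 + 3.48×65 + 14.16×68 = 411.34 + 226.2 + 962.88 = 1600.42
ΣP(Q1 2009)·Q(Q1 2009) = 1.78×262 + 3.89×65 + 13.65×68 = 466.36 + 252.85 + 928.2 = 1647.41
Index = 1600.42 / 1647.41 × 100 = 97.1476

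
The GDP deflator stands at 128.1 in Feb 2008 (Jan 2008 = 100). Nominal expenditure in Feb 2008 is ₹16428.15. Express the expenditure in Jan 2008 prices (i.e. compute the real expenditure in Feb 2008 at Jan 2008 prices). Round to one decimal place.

12824.5

Real = Nominal ÷ (Index/100) = 16428.15 ÷ (128.1/100)
     = 16428.15 ÷ 1.281 = 12824.4731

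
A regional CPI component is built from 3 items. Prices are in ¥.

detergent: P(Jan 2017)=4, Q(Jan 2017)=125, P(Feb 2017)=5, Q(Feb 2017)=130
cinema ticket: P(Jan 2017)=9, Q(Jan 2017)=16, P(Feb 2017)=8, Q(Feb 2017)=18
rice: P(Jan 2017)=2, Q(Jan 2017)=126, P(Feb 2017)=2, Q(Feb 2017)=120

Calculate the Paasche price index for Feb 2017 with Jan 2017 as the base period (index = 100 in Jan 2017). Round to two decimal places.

112.15

Paasche price index uses current-period quantities as weights.
ΣP(Feb 2017)·Q(Feb 2017) = 5×130 + 8×18 + 2×120 = 650 + 144 + 240 = 1034
ΣP(Jan 2017)·Q(Feb 2017) = 4×130 + 9×18 + 2×120 = 520 + 162 + 240 = 922
Index = 1034 / 922 × 100 = 112.1475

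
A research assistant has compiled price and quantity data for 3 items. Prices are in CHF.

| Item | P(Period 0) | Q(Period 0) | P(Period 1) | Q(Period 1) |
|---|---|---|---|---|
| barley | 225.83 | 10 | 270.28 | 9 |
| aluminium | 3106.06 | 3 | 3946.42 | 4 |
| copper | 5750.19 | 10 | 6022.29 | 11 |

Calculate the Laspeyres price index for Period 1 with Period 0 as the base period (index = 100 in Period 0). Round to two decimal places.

Laspeyres price index uses base-period quantities as weights.
ΣP(Period 1)·Q(Period 0) = 270.28×10 + 3946.42×3 + 6022.29×10 = 2702.8 + 11839.26 + 60222.9 = 74764.96
ΣP(Period 0)·Q(Period 0) = 225.83×10 + 3106.06×3 + 5750.19×10 = 2258.3 + 9318.18 + 57501.9 = 69078.38
Index = 74764.96 / 69078.38 × 100 = 108.2321

108.23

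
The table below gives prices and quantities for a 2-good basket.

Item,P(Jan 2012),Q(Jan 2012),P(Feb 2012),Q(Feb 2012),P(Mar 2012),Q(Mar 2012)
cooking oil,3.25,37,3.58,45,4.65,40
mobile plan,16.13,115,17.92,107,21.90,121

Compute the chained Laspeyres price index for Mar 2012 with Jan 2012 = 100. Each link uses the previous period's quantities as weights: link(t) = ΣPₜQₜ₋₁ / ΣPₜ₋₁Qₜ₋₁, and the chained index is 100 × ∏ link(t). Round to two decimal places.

136.36

Link Jan 2012→Feb 2012:
ΣP(Feb 2012)Q(Jan 2012) = 3.58×37 + 17.92×115 = 132.46 + 2060.8 = 2193.26
ΣP(Jan 2012)Q(Jan 2012) = 3.25×37 + 16.13×115 = 120.25 + 1854.95 = 1975.2
link = 2193.26/1975.2 = 1.110399
Link Feb 2012→Mar 2012:
ΣP(Mar 2012)Q(Feb 2012) = 4.65×45 + 21.90×107 = 209.25 + 2343.3 = 2552.55
ΣP(Feb 2012)Q(Feb 2012) = 3.58×45 + 17.92×107 = 161.1 + 1917.44 = 2078.54
link = 2552.55/2078.54 = 1.228049
Chained index = 100 × 1.110399 × 1.228049 = 136.3625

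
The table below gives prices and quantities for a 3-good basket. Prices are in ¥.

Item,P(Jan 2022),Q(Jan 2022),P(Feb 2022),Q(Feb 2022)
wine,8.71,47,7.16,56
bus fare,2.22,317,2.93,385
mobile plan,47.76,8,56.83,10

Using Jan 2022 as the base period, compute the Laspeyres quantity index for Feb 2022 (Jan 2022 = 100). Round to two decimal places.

121.73

Laspeyres quantity index uses base-period prices as weights.
ΣP(Jan 2022)·Q(Feb 2022) = 8.71×56 + 2.22×385 + 47.76×10 = 487.76 + 854.7 + 477.6 = 1820.06
ΣP(Jan 2022)·Q(Jan 2022) = 8.71×47 + 2.22×317 + 47.76×8 = 409.37 + 703.74 + 382.08 = 1495.19
Index = 1820.06 / 1495.19 × 100 = 121.7277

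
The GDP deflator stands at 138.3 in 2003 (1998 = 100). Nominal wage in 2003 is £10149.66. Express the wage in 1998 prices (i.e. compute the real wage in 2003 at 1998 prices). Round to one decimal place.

Real = Nominal ÷ (Index/100) = 10149.66 ÷ (138.3/100)
     = 10149.66 ÷ 1.383 = 7338.8720

7338.9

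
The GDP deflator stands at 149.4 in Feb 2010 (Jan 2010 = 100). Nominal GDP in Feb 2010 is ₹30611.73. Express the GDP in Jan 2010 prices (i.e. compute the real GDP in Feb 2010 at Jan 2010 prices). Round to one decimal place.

Real = Nominal ÷ (Index/100) = 30611.73 ÷ (149.4/100)
     = 30611.73 ÷ 1.494 = 20489.7791

20489.8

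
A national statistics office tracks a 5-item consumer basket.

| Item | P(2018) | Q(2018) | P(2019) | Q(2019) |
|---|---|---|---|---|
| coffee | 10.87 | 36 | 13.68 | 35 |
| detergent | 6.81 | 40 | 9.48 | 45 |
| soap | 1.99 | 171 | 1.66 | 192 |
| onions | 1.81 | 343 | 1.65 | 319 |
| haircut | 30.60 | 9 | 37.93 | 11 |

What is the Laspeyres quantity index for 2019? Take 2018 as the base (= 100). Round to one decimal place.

Laspeyres quantity index uses base-period prices as weights.
ΣP(2018)·Q(2019) = 10.87×35 + 6.81×45 + 1.99×192 + 1.81×319 + 30.60×11 = 380.45 + 306.45 + 382.08 + 577.39 + 336.6 = 1982.97
ΣP(2018)·Q(2018) = 10.87×36 + 6.81×40 + 1.99×171 + 1.81×343 + 30.60×9 = 391.32 + 272.4 + 340.29 + 620.83 + 275.4 = 1900.24
Index = 1982.97 / 1900.24 × 100 = 104.3537

104.4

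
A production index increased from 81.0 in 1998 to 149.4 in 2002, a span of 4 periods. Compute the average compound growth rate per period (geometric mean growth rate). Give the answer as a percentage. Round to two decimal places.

16.54%

Growth factor = (149.4/81.0)^(1/4) = (1.844444)^(1/4) = 1.165377
Growth rate = 1.165377 − 1 = 0.165377 = 16.5377%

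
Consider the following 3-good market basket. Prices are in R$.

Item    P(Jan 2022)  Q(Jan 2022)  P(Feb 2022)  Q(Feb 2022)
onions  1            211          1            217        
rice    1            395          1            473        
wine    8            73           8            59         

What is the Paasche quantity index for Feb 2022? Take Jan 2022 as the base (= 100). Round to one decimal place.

97.6

Paasche quantity index uses current-period prices as weights.
ΣP(Feb 2022)·Q(Feb 2022) = 1×217 + 1×473 + 8×59 = 217 + 473 + 472 = 1162
ΣP(Feb 2022)·Q(Jan 2022) = 1×211 + 1×395 + 8×73 = 211 + 395 + 584 = 1190
Index = 1162 / 1190 × 100 = 97.6471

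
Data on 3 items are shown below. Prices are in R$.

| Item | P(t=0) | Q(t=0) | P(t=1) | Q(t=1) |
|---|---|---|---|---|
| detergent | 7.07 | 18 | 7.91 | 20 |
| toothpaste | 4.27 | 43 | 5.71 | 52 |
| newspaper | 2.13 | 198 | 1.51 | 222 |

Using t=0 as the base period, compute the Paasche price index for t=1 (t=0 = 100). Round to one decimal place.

Paasche price index uses current-period quantities as weights.
ΣP(t=1)·Q(t=1) = 7.91×20 + 5.71×52 + 1.51×222 = 158.2 + 296.92 + 335.22 = 790.34
ΣP(t=0)·Q(t=1) = 7.07×20 + 4.27×52 + 2.13×222 = 141.4 + 222.04 + 472.86 = 836.3
Index = 790.34 / 836.3 × 100 = 94.5044

94.5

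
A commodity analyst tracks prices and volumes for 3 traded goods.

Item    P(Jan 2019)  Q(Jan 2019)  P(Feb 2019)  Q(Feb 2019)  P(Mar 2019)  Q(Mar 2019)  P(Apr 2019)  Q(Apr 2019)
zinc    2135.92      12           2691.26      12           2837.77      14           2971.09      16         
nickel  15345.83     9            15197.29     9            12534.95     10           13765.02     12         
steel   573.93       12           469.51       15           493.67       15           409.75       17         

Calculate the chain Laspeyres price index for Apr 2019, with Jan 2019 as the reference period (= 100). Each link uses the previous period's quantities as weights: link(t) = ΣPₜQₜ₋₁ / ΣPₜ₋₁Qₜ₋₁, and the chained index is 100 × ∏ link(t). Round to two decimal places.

Link Jan 2019→Feb 2019:
ΣP(Feb 2019)Q(Jan 2019) = 2691.26×12 + 15197.29×9 + 469.51×12 = 32295.12 + 136775.61 + 5634.12 = 174704.85
ΣP(Jan 2019)Q(Jan 2019) = 2135.92×12 + 15345.83×9 + 573.93×12 = 25631.04 + 138112.47 + 6887.16 = 170630.67
link = 174704.85/170630.67 = 1.023877
Link Feb 2019→Mar 2019:
ΣP(Mar 2019)Q(Feb 2019) = 2837.77×12 + 12534.95×9 + 493.67×15 = 34053.24 + 112814.55 + 7405.05 = 154272.84
ΣP(Feb 2019)Q(Feb 2019) = 2691.26×12 + 15197.29×9 + 469.51×15 = 32295.12 + 136775.61 + 7042.65 = 176113.38
link = 154272.84/176113.38 = 0.875986
Link Mar 2019→Apr 2019:
ΣP(Apr 2019)Q(Mar 2019) = 2971.09×14 + 13765.02×10 + 409.75×15 = 41595.26 + 137650.2 + 6146.25 = 185391.71
ΣP(Mar 2019)Q(Mar 2019) = 2837.77×14 + 12534.95×10 + 493.67×15 = 39728.78 + 125349.5 + 7405.05 = 172483.33
link = 185391.71/172483.33 = 1.074838
Chained index = 100 × 1.023877 × 0.875986 × 1.074838 = 96.4025

96.40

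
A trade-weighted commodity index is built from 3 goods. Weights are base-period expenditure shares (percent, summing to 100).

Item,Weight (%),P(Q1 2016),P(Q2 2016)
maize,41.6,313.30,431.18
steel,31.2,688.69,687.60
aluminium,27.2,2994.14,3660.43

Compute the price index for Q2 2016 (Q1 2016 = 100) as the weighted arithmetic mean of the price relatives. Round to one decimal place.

121.7

maize: 41.6 × (431.18/313.30) = 41.6 × 1.376253 = 57.2521
steel: 31.2 × (687.60/688.69) = 31.2 × 0.998417 = 31.1506
aluminium: 27.2 × (3660.43/2994.14) = 27.2 × 1.222531 = 33.2529
Index = Σ wᵢ·(p₁ᵢ/p₀ᵢ) = 57.2521 + 31.1506 + 33.2529 = 121.6556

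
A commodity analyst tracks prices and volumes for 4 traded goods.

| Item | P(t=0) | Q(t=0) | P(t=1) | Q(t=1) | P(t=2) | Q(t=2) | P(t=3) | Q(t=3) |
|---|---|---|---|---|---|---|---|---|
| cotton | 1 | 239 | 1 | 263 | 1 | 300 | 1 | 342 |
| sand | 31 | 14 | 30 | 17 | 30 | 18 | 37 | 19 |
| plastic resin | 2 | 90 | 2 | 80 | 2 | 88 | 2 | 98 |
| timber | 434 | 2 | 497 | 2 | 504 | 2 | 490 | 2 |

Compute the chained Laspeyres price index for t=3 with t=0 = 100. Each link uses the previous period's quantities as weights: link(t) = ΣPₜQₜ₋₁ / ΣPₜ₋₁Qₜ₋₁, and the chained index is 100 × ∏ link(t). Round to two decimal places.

Link t=0→t=1:
ΣP(t=1)Q(t=0) = 1×239 + 30×14 + 2×90 + 497×2 = 239 + 420 + 180 + 994 = 1833
ΣP(t=0)Q(t=0) = 1×239 + 31×14 + 2×90 + 434×2 = 239 + 434 + 180 + 868 = 1721
link = 1833/1721 = 1.065078
Link t=1→t=2:
ΣP(t=2)Q(t=1) = 1×263 + 30×17 + 2×80 + 504×2 = 263 + 510 + 160 + 1008 = 1941
ΣP(t=1)Q(t=1) = 1×263 + 30×17 + 2×80 + 497×2 = 263 + 510 + 160 + 994 = 1927
link = 1941/1927 = 1.007265
Link t=2→t=3:
ΣP(t=3)Q(t=2) = 1×300 + 37×18 + 2×88 + 490×2 = 300 + 666 + 176 + 980 = 2122
ΣP(t=2)Q(t=2) = 1×300 + 30×18 + 2×88 + 504×2 = 300 + 540 + 176 + 1008 = 2024
link = 2122/2024 = 1.048419
Chained index = 100 × 1.065078 × 1.007265 × 1.048419 = 112.4761

112.48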